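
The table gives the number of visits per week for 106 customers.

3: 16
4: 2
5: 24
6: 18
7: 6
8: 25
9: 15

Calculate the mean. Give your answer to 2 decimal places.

6.24

Values: 3, 4, 5, 6, 7, 8, 9
Σfx = 16×3 + 2×4 + 24×5 + 18×6 + 6×7 + 25×8 + 15×9 = 661
n = Σf = 106
Mean = 661 / 106 = 6.2358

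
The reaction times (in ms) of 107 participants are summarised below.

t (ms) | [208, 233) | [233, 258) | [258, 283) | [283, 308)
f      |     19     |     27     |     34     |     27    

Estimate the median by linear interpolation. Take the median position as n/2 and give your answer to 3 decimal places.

263.515

Cumulative frequencies: 19, 46, 80, 107
n = 107; position = n/2 = 53.5.
This falls in the class [258, 283): L = 258, F = 46, f = 34, h = 25.
Median ≈ 258 + ((53.5 − 46) / 34) × 25 = 263.5147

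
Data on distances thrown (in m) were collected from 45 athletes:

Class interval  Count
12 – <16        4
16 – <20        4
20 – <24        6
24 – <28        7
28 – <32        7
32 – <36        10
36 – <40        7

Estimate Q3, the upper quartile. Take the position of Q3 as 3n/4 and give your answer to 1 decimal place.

34.3

Cumulative frequencies: 4, 8, 14, 21, 28, 38, 45
n = 45; position = 3n/4 = 33.75.
This falls in the class 32 – <36: L = 32, F = 28, f = 10, h = 4.
Upper quartile ≈ 32 + ((33.75 − 28) / 10) × 4 = 34.3000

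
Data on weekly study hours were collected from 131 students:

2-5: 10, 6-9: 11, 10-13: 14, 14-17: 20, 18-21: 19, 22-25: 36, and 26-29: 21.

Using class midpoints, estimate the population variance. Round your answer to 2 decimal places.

Midpoints: 3.5, 7.5, 11.5, 15.5, 19.5, 23.5, 27.5
n = 131, Σfm = 2382.5, mean = 18.1870
Σfm² = 50384.75
Σf(m − x̄)² = Σfm² − (Σfm)²/n = 50384.75 − 2382.5²/131 = 7054.1679
Population variance = 7054.1679 / 131 = 53.8486

53.85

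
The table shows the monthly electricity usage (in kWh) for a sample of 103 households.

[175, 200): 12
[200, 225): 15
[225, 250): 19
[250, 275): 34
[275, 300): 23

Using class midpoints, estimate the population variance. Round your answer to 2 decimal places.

1047.81

Midpoints: 187.5, 212.5, 237.5, 262.5, 287.5
n = 103, Σfm = 25487.5, mean = 247.4515
Σfm² = 6414843.75
Σf(m − x̄)² = Σfm² − (Σfm)²/n = 6414843.75 − 25487.5²/103 = 107924.7573
Population variance = 107924.7573 / 103 = 1047.8132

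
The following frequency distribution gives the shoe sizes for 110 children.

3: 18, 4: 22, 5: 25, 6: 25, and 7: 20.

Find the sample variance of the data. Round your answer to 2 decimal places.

Values: 3, 4, 5, 6, 7
n = 110, Σfx = 557, mean = 5.0636
Σfx² = 3019
Σf(x − x̄)² = Σfx² − (Σfx)²/n = 3019 − 557²/110 = 198.5545
Sample variance = 198.5545 / 109 = 1.8216

1.82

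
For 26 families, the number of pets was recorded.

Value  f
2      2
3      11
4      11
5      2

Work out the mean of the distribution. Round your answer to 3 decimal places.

3.500

Values: 2, 3, 4, 5
Σfx = 2×2 + 11×3 + 11×4 + 2×5 = 91
n = Σf = 26
Mean = 91 / 26 = 3.5000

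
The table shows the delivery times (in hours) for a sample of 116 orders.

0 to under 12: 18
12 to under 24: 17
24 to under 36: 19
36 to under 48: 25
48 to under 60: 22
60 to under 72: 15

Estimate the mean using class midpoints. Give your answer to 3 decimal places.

36.310

Midpoints: 6, 18, 30, 42, 54, 66
Σfm = 18×6 + 17×18 + 19×30 + 25×42 + 22×54 + 15×66 = 4212
n = Σf = 116
Mean = 4212 / 116 = 36.3103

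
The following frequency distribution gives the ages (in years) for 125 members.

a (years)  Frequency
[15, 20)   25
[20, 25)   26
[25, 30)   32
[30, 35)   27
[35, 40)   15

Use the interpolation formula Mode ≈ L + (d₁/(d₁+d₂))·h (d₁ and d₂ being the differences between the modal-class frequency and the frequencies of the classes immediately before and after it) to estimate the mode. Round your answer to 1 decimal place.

Modal class: [25, 30) (highest frequency 32).
d₁ = 32 − 26 = 6, d₂ = 32 − 27 = 5
Mode ≈ 25 + (6/(6+5)) × 5 = 25 + 2.7273 = 27.7273

27.7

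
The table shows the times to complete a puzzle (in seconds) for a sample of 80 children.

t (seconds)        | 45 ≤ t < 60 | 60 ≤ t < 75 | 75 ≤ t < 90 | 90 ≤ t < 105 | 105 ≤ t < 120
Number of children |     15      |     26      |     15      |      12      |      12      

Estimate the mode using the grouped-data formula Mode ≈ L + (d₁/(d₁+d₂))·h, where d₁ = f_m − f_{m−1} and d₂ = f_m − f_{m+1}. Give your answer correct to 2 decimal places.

Modal class: 60 ≤ t < 75 (highest frequency 26).
d₁ = 26 − 15 = 11, d₂ = 26 − 15 = 11
Mode ≈ 60 + (11/(11+11)) × 15 = 60 + 7.5000 = 67.5000

67.50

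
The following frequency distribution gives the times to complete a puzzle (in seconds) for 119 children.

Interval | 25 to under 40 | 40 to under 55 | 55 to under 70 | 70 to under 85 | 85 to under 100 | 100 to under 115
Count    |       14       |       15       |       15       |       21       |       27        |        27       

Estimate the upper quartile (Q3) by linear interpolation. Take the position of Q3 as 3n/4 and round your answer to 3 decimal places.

Cumulative frequencies: 14, 29, 44, 65, 92, 119
n = 119; position = 3n/4 = 89.25.
This falls in the class 85 to under 100: L = 85, F = 65, f = 27, h = 15.
Upper quartile ≈ 85 + ((89.25 − 65) / 27) × 15 = 98.4722

98.472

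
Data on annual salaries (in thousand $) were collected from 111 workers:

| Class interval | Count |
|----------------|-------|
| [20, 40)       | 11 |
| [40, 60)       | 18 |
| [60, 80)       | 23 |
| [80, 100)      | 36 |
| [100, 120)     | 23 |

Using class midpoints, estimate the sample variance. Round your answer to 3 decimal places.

Midpoints: 30, 50, 70, 90, 110
n = 111, Σfm = 8610, mean = 77.5676
Σfm² = 737500
Σf(m − x̄)² = Σfm² − (Σfm)²/n = 737500 − 8610²/111 = 69643.2432
Sample variance = 69643.2432 / 110 = 633.1204

633.120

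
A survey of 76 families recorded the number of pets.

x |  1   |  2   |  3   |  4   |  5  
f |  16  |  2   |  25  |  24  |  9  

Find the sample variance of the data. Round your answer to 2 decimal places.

1.67

Values: 1, 2, 3, 4, 5
n = 76, Σfx = 236, mean = 3.1053
Σfx² = 858
Σf(x − x̄)² = Σfx² − (Σfx)²/n = 858 − 236²/76 = 125.1579
Sample variance = 125.1579 / 75 = 1.6688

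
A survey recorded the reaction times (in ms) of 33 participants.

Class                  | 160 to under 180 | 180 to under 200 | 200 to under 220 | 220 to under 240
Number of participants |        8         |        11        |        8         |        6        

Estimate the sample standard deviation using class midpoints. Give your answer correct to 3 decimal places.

21.106

Midpoints: 170, 190, 210, 230
n = 33, Σfm = 6510, mean = 197.2727
Σfm² = 1298500
Σf(m − x̄)² = Σfm² − (Σfm)²/n = 1298500 − 6510²/33 = 14254.5455
Sample variance = 14254.5455 / 32 = 445.4545
Standard deviation = √445.4545 = 21.1058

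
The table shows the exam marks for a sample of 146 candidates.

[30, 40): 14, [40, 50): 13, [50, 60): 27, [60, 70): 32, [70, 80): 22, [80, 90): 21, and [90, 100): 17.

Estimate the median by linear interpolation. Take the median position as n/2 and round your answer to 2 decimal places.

Cumulative frequencies: 14, 27, 54, 86, 108, 129, 146
n = 146; position = n/2 = 73.
This falls in the class [60, 70): L = 60, F = 54, f = 32, h = 10.
Median ≈ 60 + ((73 − 54) / 32) × 10 = 65.9375

65.94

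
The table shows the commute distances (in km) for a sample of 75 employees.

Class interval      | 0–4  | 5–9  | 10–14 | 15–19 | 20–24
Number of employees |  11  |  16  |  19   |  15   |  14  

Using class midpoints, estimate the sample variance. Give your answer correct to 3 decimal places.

Midpoints: 2, 7, 12, 17, 22
n = 75, Σfm = 925, mean = 12.3333
Σfm² = 14675
Σf(m − x̄)² = Σfm² − (Σfm)²/n = 14675 − 925²/75 = 3266.6667
Sample variance = 3266.6667 / 74 = 44.1441

44.144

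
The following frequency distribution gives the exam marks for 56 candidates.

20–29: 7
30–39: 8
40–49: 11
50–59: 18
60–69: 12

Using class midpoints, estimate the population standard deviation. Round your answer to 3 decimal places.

Midpoints: 24.5, 34.5, 44.5, 54.5, 64.5
n = 56, Σfm = 2692, mean = 48.0714
Σfm² = 138894
Σf(m − x̄)² = Σfm² − (Σfm)²/n = 138894 − 2692²/56 = 9485.7143
Population variance = 9485.7143 / 56 = 169.3878
Standard deviation = √169.3878 = 13.0149

13.015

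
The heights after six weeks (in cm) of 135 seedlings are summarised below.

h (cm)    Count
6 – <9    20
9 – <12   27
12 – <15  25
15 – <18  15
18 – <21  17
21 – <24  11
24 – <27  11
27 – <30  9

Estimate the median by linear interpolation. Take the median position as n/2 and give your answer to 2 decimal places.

Cumulative frequencies: 20, 47, 72, 87, 104, 115, 126, 135
n = 135; position = n/2 = 67.5.
This falls in the class 12 – <15: L = 12, F = 47, f = 25, h = 3.
Median ≈ 12 + ((67.5 − 47) / 25) × 3 = 14.4600

14.46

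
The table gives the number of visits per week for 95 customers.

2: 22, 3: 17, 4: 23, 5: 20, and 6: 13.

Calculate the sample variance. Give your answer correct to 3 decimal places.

1.858

Values: 2, 3, 4, 5, 6
n = 95, Σfx = 365, mean = 3.8421
Σfx² = 1577
Σf(x − x̄)² = Σfx² − (Σfx)²/n = 1577 − 365²/95 = 174.6316
Sample variance = 174.6316 / 94 = 1.8578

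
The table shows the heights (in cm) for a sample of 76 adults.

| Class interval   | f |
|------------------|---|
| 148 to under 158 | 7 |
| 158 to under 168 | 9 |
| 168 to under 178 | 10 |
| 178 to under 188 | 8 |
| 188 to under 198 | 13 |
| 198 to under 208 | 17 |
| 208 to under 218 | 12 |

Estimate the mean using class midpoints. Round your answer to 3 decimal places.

187.474

Midpoints: 153, 163, 173, 183, 193, 203, 213
Σfm = 7×153 + 9×163 + 10×173 + 8×183 + 13×193 + 17×203 + 12×213 = 14248
n = Σf = 76
Mean = 14248 / 76 = 187.4737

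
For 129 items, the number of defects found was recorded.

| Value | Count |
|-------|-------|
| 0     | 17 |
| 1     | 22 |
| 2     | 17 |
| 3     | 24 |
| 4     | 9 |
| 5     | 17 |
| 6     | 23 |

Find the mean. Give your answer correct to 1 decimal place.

Values: 0, 1, 2, 3, 4, 5, 6
Σfx = 17×0 + 22×1 + 17×2 + 24×3 + 9×4 + 17×5 + 23×6 = 387
n = Σf = 129
Mean = 387 / 129 = 3.0000

3.0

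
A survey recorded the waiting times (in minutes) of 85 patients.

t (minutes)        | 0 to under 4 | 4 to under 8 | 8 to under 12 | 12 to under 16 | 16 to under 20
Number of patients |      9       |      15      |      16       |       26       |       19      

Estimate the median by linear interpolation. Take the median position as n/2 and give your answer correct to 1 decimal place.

Cumulative frequencies: 9, 24, 40, 66, 85
n = 85; position = n/2 = 42.5.
This falls in the class 12 to under 16: L = 12, F = 40, f = 26, h = 4.
Median ≈ 12 + ((42.5 − 40) / 26) × 4 = 12.3846

12.4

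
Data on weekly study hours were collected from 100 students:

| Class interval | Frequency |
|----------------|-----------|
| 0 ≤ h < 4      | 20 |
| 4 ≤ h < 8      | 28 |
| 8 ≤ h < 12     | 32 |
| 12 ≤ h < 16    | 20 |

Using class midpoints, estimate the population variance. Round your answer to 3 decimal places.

Midpoints: 2, 6, 10, 14
n = 100, Σfm = 808, mean = 8.0800
Σfm² = 8208
Σf(m − x̄)² = Σfm² − (Σfm)²/n = 8208 − 808²/100 = 1679.3600
Population variance = 1679.3600 / 100 = 16.7936

16.794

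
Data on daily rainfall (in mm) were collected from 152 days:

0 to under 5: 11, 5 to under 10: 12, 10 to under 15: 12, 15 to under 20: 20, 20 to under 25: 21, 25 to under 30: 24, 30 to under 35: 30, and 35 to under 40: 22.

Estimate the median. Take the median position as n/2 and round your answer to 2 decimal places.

Cumulative frequencies: 11, 23, 35, 55, 76, 100, 130, 152
n = 152; position = n/2 = 76.
This falls in the class 20 to under 25: L = 20, F = 55, f = 21, h = 5.
Median ≈ 20 + ((76 − 55) / 21) × 5 = 25.0000

25.00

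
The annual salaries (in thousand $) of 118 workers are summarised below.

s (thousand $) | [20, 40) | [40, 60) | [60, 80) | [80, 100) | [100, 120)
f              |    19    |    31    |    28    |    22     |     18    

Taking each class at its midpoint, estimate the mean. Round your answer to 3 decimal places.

68.136

Midpoints: 30, 50, 70, 90, 110
Σfm = 19×30 + 31×50 + 28×70 + 22×90 + 18×110 = 8040
n = Σf = 118
Mean = 8040 / 118 = 68.1356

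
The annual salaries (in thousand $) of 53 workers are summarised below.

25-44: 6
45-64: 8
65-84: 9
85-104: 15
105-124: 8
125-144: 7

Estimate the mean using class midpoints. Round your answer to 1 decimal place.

86.6

Midpoints: 34.5, 54.5, 74.5, 94.5, 114.5, 134.5
Σfm = 6×34.5 + 8×54.5 + 9×74.5 + 15×94.5 + 8×114.5 + 7×134.5 = 4588.5
n = Σf = 53
Mean = 4588.5 / 53 = 86.5755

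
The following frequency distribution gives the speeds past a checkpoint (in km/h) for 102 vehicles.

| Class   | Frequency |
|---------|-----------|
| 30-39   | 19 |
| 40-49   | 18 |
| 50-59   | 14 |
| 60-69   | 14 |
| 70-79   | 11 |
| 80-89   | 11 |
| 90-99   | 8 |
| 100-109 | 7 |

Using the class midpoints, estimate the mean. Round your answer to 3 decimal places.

Midpoints: 34.5, 44.5, 54.5, 64.5, 74.5, 84.5, 94.5, 104.5
Σfm = 19×34.5 + 18×44.5 + 14×54.5 + 14×64.5 + 11×74.5 + 11×84.5 + 8×94.5 + 7×104.5 = 6359
n = Σf = 102
Mean = 6359 / 102 = 62.3431

62.343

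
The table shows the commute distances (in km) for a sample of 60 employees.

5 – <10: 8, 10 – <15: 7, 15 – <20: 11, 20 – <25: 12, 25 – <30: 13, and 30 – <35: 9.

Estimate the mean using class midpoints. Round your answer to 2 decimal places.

Midpoints: 7.5, 12.5, 17.5, 22.5, 27.5, 32.5
Σfm = 8×7.5 + 7×12.5 + 11×17.5 + 12×22.5 + 13×27.5 + 9×32.5 = 1260
n = Σf = 60
Mean = 1260 / 60 = 21.0000

21.00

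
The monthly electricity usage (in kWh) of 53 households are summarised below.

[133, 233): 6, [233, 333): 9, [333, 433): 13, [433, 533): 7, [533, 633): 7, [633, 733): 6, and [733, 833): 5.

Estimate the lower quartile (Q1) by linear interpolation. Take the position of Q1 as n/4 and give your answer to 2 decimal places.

Cumulative frequencies: 6, 15, 28, 35, 42, 48, 53
n = 53; position = n/4 = 13.25.
This falls in the class [233, 333): L = 233, F = 6, f = 9, h = 100.
Lower quartile ≈ 233 + ((13.25 − 6) / 9) × 100 = 313.5556

313.56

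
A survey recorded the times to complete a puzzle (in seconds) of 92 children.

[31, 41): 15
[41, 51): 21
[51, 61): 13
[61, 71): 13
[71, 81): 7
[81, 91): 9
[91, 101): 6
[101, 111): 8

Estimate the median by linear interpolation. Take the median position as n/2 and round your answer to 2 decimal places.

Cumulative frequencies: 15, 36, 49, 62, 69, 78, 84, 92
n = 92; position = n/2 = 46.
This falls in the class [51, 61): L = 51, F = 36, f = 13, h = 10.
Median ≈ 51 + ((46 − 36) / 13) × 10 = 58.6923

58.69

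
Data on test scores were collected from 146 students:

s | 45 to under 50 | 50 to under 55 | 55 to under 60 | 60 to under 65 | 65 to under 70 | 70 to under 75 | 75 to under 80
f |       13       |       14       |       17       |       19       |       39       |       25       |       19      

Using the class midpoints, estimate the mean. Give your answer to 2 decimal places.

64.62

Midpoints: 47.5, 52.5, 57.5, 62.5, 67.5, 72.5, 77.5
Σfm = 13×47.5 + 14×52.5 + 17×57.5 + 19×62.5 + 39×67.5 + 25×72.5 + 19×77.5 = 9435
n = Σf = 146
Mean = 9435 / 146 = 64.6233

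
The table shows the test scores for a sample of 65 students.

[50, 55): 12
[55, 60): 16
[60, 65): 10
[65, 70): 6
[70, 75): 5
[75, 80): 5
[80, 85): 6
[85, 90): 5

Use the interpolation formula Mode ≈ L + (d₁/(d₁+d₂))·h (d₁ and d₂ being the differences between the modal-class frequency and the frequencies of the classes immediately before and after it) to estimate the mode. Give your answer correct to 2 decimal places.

Modal class: [55, 60) (highest frequency 16).
d₁ = 16 − 12 = 4, d₂ = 16 − 10 = 6
Mode ≈ 55 + (4/(4+6)) × 5 = 55 + 2.0000 = 57.0000

57.00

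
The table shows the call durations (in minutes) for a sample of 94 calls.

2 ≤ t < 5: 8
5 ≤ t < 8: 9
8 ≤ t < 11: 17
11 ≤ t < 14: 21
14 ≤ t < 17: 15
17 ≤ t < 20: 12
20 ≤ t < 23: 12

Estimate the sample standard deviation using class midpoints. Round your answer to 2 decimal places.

5.33

Midpoints: 3.5, 6.5, 9.5, 12.5, 15.5, 18.5, 21.5
n = 94, Σfm = 1223, mean = 13.0106
Σfm² = 18551.5
Σf(m − x̄)² = Σfm² − (Σfm)²/n = 18551.5 − 1223²/94 = 2639.4894
Sample variance = 2639.4894 / 93 = 28.3816
Standard deviation = √28.3816 = 5.3274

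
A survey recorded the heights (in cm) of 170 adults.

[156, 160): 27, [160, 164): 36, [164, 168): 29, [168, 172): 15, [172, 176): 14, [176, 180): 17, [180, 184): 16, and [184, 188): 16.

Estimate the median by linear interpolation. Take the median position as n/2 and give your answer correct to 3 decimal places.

Cumulative frequencies: 27, 63, 92, 107, 121, 138, 154, 170
n = 170; position = n/2 = 85.
This falls in the class [164, 168): L = 164, F = 63, f = 29, h = 4.
Median ≈ 164 + ((85 − 63) / 29) × 4 = 167.0345

167.034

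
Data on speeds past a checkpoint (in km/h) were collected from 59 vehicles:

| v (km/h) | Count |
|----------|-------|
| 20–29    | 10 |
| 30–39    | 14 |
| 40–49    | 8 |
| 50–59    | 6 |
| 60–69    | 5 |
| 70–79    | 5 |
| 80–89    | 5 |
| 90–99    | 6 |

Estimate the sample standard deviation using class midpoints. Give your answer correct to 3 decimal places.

Midpoints: 24.5, 34.5, 44.5, 54.5, 64.5, 74.5, 84.5, 94.5
n = 59, Σfm = 3095.5, mean = 52.4661
Σfm² = 194164.75
Σf(m − x̄)² = Σfm² − (Σfm)²/n = 194164.75 − 3095.5²/59 = 31755.9322
Sample variance = 31755.9322 / 58 = 547.5161
Standard deviation = √547.5161 = 23.3991

23.399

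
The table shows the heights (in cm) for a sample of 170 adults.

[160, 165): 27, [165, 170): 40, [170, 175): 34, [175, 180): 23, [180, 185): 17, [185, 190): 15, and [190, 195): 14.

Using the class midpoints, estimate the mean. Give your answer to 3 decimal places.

174.382

Midpoints: 162.5, 167.5, 172.5, 177.5, 182.5, 187.5, 192.5
Σfm = 27×162.5 + 40×167.5 + 34×172.5 + 23×177.5 + 17×182.5 + 15×187.5 + 14×192.5 = 29645
n = Σf = 170
Mean = 29645 / 170 = 174.3824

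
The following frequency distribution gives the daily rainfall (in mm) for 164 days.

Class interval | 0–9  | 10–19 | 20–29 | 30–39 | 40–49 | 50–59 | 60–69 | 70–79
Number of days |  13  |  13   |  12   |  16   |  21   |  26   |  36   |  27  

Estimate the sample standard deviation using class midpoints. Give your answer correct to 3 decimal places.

21.986

Midpoints: 4.5, 14.5, 24.5, 34.5, 44.5, 54.5, 64.5, 74.5
n = 164, Σfm = 7778, mean = 47.4268
Σfm² = 447681
Σf(m − x̄)² = Σfm² − (Σfm)²/n = 447681 − 7778²/164 = 78795.1220
Sample variance = 78795.1220 / 163 = 483.4057
Standard deviation = √483.4057 = 21.9865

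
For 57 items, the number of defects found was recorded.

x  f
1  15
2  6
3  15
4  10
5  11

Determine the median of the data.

3

Cumulative frequencies: 15, 21, 36, 46, 57
n = 57, so the median is the value in position (n+1)/2 = 29.
Position 29 falls at value 3.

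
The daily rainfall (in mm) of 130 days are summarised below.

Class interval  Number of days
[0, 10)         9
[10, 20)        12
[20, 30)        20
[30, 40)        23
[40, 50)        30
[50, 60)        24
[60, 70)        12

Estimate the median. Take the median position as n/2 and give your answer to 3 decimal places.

40.333

Cumulative frequencies: 9, 21, 41, 64, 94, 118, 130
n = 130; position = n/2 = 65.
This falls in the class [40, 50): L = 40, F = 64, f = 30, h = 10.
Median ≈ 40 + ((65 − 64) / 30) × 10 = 40.3333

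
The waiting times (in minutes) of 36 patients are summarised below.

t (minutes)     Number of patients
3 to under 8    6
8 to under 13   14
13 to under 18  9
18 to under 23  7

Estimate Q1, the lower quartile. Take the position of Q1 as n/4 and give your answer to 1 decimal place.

9.1

Cumulative frequencies: 6, 20, 29, 36
n = 36; position = n/4 = 9.
This falls in the class 8 to under 13: L = 8, F = 6, f = 14, h = 5.
Lower quartile ≈ 8 + ((9 − 6) / 14) × 5 = 9.0714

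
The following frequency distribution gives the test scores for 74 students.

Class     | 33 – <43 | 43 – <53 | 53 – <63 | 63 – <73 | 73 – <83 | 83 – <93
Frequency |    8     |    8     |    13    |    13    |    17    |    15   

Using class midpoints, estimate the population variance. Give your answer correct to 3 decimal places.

261.505

Midpoints: 38, 48, 58, 68, 78, 88
n = 74, Σfm = 4972, mean = 67.1892
Σfm² = 353416
Σf(m − x̄)² = Σfm² − (Σfm)²/n = 353416 − 4972²/74 = 19351.3514
Population variance = 19351.3514 / 74 = 261.5047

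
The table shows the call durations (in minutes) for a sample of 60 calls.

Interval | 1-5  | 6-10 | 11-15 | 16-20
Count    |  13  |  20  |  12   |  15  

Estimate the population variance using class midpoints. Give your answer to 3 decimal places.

Midpoints: 3, 8, 13, 18
n = 60, Σfm = 625, mean = 10.4167
Σfm² = 8285
Σf(m − x̄)² = Σfm² − (Σfm)²/n = 8285 − 625²/60 = 1774.5833
Population variance = 1774.5833 / 60 = 29.5764

29.576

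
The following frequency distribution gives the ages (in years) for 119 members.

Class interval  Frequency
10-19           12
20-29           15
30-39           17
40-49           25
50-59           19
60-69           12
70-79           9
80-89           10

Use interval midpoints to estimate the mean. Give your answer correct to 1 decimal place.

46.8

Midpoints: 14.5, 24.5, 34.5, 44.5, 54.5, 64.5, 74.5, 84.5
Σfm = 12×14.5 + 15×24.5 + 17×34.5 + 25×44.5 + 19×54.5 + 12×64.5 + 9×74.5 + 10×84.5 = 5565.5
n = Σf = 119
Mean = 5565.5 / 119 = 46.7689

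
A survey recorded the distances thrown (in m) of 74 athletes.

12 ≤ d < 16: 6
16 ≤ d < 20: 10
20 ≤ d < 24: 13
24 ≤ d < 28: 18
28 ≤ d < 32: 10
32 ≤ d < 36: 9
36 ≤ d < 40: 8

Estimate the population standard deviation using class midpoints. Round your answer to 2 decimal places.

Midpoints: 14, 18, 22, 26, 30, 34, 38
n = 74, Σfm = 1928, mean = 26.0541
Σfm² = 53832
Σf(m − x̄)² = Σfm² − (Σfm)²/n = 53832 − 1928²/74 = 3599.7838
Population variance = 3599.7838 / 74 = 48.6457
Standard deviation = √48.6457 = 6.9746

6.97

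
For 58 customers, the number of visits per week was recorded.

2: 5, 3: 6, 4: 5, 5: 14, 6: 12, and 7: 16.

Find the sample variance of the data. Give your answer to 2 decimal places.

Values: 2, 3, 4, 5, 6, 7
n = 58, Σfx = 302, mean = 5.2069
Σfx² = 1720
Σf(x − x̄)² = Σfx² − (Σfx)²/n = 1720 − 302²/58 = 147.5172
Sample variance = 147.5172 / 57 = 2.5880

2.59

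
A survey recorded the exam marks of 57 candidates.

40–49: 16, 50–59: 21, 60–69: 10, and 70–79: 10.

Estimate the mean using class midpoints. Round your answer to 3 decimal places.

56.956

Midpoints: 44.5, 54.5, 64.5, 74.5
Σfm = 16×44.5 + 21×54.5 + 10×64.5 + 10×74.5 = 3246.5
n = Σf = 57
Mean = 3246.5 / 57 = 56.9561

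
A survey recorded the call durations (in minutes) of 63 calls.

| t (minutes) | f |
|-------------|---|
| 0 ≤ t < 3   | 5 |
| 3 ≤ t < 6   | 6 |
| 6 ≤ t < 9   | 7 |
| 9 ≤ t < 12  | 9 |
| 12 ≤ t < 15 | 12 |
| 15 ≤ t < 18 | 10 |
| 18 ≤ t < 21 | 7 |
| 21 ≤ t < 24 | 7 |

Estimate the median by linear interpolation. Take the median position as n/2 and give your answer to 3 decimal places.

Cumulative frequencies: 5, 11, 18, 27, 39, 49, 56, 63
n = 63; position = n/2 = 31.5.
This falls in the class 12 ≤ t < 15: L = 12, F = 27, f = 12, h = 3.
Median ≈ 12 + ((31.5 − 27) / 12) × 3 = 13.1250

13.125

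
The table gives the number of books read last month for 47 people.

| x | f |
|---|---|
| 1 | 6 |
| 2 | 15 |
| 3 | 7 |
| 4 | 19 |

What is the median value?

3

Cumulative frequencies: 6, 21, 28, 47
n = 47, so the median is the value in position (n+1)/2 = 24.
Position 24 falls at value 3.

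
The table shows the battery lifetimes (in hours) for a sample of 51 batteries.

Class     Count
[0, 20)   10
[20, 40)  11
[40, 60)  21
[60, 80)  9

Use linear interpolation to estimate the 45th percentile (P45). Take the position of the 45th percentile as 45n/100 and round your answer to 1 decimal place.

Cumulative frequencies: 10, 21, 42, 51
n = 51; position = 45n/100 = 22.95.
This falls in the class [40, 60): L = 40, F = 21, f = 21, h = 20.
45th percentile ≈ 40 + ((22.95 − 21) / 21) × 20 = 41.8571

41.9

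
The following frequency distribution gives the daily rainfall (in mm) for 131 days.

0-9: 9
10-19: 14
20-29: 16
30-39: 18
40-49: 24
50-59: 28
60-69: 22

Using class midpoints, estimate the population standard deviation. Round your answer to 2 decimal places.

Midpoints: 4.5, 14.5, 24.5, 34.5, 44.5, 54.5, 64.5
n = 131, Σfm = 5269.5, mean = 40.2252
Σfm² = 256372.75
Σf(m − x̄)² = Σfm² − (Σfm)²/n = 256372.75 − 5269.5²/131 = 44406.1069
Population variance = 44406.1069 / 131 = 338.9779
Standard deviation = √338.9779 = 18.4114

18.41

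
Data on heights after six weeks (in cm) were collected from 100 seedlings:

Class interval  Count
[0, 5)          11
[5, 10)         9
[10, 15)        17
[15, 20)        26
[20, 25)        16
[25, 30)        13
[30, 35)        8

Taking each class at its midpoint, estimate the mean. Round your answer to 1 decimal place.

Midpoints: 2.5, 7.5, 12.5, 17.5, 22.5, 27.5, 32.5
Σfm = 11×2.5 + 9×7.5 + 17×12.5 + 26×17.5 + 16×22.5 + 13×27.5 + 8×32.5 = 1740
n = Σf = 100
Mean = 1740 / 100 = 17.4000

17.4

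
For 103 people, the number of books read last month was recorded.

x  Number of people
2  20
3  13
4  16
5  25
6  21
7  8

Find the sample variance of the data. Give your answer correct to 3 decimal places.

Values: 2, 3, 4, 5, 6, 7
n = 103, Σfx = 450, mean = 4.3689
Σfx² = 2226
Σf(x − x̄)² = Σfx² − (Σfx)²/n = 2226 − 450²/103 = 259.9806
Sample variance = 259.9806 / 102 = 2.5488

2.549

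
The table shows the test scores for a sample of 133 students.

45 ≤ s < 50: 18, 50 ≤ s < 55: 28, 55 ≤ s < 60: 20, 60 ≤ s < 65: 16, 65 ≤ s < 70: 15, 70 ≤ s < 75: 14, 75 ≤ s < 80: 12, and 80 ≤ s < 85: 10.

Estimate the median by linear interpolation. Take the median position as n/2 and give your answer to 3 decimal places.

Cumulative frequencies: 18, 46, 66, 82, 97, 111, 123, 133
n = 133; position = n/2 = 66.5.
This falls in the class 60 ≤ s < 65: L = 60, F = 66, f = 16, h = 5.
Median ≈ 60 + ((66.5 − 66) / 16) × 5 = 60.1562

60.156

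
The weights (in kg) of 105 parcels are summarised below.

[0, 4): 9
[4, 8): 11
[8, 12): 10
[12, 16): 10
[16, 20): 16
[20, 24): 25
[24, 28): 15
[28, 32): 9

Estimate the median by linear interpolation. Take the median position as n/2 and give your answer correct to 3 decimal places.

Cumulative frequencies: 9, 20, 30, 40, 56, 81, 96, 105
n = 105; position = n/2 = 52.5.
This falls in the class [16, 20): L = 16, F = 40, f = 16, h = 4.
Median ≈ 16 + ((52.5 − 40) / 16) × 4 = 19.1250

19.125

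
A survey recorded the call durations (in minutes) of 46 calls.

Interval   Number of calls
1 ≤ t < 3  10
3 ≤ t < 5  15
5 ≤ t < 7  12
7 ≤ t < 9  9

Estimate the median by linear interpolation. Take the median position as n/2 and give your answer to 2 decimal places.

Cumulative frequencies: 10, 25, 37, 46
n = 46; position = n/2 = 23.
This falls in the class 3 ≤ t < 5: L = 3, F = 10, f = 15, h = 2.
Median ≈ 3 + ((23 − 10) / 15) × 2 = 4.7333

4.73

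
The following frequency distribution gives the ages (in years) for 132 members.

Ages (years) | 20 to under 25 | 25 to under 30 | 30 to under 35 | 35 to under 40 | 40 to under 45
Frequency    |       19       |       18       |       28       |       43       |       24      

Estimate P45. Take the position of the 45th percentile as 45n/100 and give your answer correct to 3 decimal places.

Cumulative frequencies: 19, 37, 65, 108, 132
n = 132; position = 45n/100 = 59.4.
This falls in the class 30 to under 35: L = 30, F = 37, f = 28, h = 5.
45th percentile ≈ 30 + ((59.4 − 37) / 28) × 5 = 34.0000

34.000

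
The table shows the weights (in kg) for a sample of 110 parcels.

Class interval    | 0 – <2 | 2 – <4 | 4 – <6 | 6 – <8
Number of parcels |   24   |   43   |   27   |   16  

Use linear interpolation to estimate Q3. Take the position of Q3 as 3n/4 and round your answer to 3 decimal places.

Cumulative frequencies: 24, 67, 94, 110
n = 110; position = 3n/4 = 82.5.
This falls in the class 4 – <6: L = 4, F = 67, f = 27, h = 2.
Upper quartile ≈ 4 + ((82.5 − 67) / 27) × 2 = 5.1481

5.148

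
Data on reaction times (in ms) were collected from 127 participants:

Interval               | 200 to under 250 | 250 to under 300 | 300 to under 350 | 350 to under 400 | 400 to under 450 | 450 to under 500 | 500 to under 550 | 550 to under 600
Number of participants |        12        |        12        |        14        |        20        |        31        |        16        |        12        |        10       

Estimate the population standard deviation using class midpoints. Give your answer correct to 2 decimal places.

Midpoints: 225, 275, 325, 375, 425, 475, 525, 575
n = 127, Σfm = 50875, mean = 400.5906
Σfm² = 21629375
Σf(m − x̄)² = Σfm² − (Σfm)²/n = 21629375 − 50875²/127 = 1249330.7087
Population variance = 1249330.7087 / 127 = 9837.2497
Standard deviation = √9837.2497 = 99.1829

99.18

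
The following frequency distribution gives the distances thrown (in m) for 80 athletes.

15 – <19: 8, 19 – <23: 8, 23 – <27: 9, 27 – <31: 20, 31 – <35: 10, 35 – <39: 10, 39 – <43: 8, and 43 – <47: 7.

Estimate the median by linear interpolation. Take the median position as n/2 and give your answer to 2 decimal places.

30.00

Cumulative frequencies: 8, 16, 25, 45, 55, 65, 73, 80
n = 80; position = n/2 = 40.
This falls in the class 27 – <31: L = 27, F = 25, f = 20, h = 4.
Median ≈ 27 + ((40 − 25) / 20) × 4 = 30.0000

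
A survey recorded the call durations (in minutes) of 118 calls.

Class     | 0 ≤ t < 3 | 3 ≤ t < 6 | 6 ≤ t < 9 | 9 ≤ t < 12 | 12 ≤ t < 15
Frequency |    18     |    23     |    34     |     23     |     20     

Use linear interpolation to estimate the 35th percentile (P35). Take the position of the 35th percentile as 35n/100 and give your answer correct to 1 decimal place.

6.0

Cumulative frequencies: 18, 41, 75, 98, 118
n = 118; position = 35n/100 = 41.3.
This falls in the class 6 ≤ t < 9: L = 6, F = 41, f = 34, h = 3.
35th percentile ≈ 6 + ((41.3 − 41) / 34) × 3 = 6.0265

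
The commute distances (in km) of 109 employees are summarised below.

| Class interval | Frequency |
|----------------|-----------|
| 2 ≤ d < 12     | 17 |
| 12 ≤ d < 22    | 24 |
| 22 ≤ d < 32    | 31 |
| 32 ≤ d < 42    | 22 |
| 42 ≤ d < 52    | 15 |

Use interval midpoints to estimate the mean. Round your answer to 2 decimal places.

26.45

Midpoints: 7, 17, 27, 37, 47
Σfm = 17×7 + 24×17 + 31×27 + 22×37 + 15×47 = 2883
n = Σf = 109
Mean = 2883 / 109 = 26.4495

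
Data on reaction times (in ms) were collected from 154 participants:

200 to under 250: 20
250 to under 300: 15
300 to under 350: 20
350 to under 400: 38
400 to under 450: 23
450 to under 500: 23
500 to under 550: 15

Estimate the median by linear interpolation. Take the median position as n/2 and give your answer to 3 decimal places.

378.947

Cumulative frequencies: 20, 35, 55, 93, 116, 139, 154
n = 154; position = n/2 = 77.
This falls in the class 350 to under 400: L = 350, F = 55, f = 38, h = 50.
Median ≈ 350 + ((77 − 55) / 38) × 50 = 378.9474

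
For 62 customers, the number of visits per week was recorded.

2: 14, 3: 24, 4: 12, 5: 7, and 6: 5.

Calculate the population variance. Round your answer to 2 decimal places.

1.41

Values: 2, 3, 4, 5, 6
n = 62, Σfx = 213, mean = 3.4355
Σfx² = 819
Σf(x − x̄)² = Σfx² − (Σfx)²/n = 819 − 213²/62 = 87.2419
Population variance = 87.2419 / 62 = 1.4071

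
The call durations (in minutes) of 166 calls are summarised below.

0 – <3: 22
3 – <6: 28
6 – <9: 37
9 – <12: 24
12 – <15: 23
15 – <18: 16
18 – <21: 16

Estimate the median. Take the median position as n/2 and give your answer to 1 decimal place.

8.7

Cumulative frequencies: 22, 50, 87, 111, 134, 150, 166
n = 166; position = n/2 = 83.
This falls in the class 6 – <9: L = 6, F = 50, f = 37, h = 3.
Median ≈ 6 + ((83 − 50) / 37) × 3 = 8.6757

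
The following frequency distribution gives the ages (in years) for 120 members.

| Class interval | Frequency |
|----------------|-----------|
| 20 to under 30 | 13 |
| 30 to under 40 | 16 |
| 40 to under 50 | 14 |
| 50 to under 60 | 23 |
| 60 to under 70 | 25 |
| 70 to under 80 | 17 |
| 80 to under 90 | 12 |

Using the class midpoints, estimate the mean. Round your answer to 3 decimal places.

55.833

Midpoints: 25, 35, 45, 55, 65, 75, 85
Σfm = 13×25 + 16×35 + 14×45 + 23×55 + 25×65 + 17×75 + 12×85 = 6700
n = Σf = 120
Mean = 6700 / 120 = 55.8333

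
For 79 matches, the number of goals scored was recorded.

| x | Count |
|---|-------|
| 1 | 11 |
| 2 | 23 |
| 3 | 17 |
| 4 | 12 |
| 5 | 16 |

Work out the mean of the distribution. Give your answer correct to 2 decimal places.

2.99

Values: 1, 2, 3, 4, 5
Σfx = 11×1 + 23×2 + 17×3 + 12×4 + 16×5 = 236
n = Σf = 79
Mean = 236 / 79 = 2.9873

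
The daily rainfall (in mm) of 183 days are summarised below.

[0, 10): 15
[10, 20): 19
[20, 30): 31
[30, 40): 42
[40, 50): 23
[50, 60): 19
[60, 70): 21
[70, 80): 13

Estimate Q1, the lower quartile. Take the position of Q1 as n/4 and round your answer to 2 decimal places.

Cumulative frequencies: 15, 34, 65, 107, 130, 149, 170, 183
n = 183; position = n/4 = 45.75.
This falls in the class [20, 30): L = 20, F = 34, f = 31, h = 10.
Lower quartile ≈ 20 + ((45.75 − 34) / 31) × 10 = 23.7903

23.79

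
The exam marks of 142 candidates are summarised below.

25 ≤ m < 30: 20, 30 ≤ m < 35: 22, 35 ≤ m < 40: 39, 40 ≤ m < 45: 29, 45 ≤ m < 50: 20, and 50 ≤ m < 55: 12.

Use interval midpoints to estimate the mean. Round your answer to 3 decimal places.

Midpoints: 27.5, 32.5, 37.5, 42.5, 47.5, 52.5
Σfm = 20×27.5 + 22×32.5 + 39×37.5 + 29×42.5 + 20×47.5 + 12×52.5 = 5540
n = Σf = 142
Mean = 5540 / 142 = 39.0141

39.014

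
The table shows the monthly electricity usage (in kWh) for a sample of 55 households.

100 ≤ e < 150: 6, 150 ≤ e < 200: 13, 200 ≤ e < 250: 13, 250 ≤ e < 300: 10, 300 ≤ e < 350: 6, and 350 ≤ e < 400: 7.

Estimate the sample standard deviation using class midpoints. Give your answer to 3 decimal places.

Midpoints: 125, 175, 225, 275, 325, 375
n = 55, Σfm = 13275, mean = 241.3636
Σfm² = 3524375
Σf(m − x̄)² = Σfm² − (Σfm)²/n = 3524375 − 13275²/55 = 320272.7273
Sample variance = 320272.7273 / 54 = 5930.9764
Standard deviation = √5930.9764 = 77.0128

77.013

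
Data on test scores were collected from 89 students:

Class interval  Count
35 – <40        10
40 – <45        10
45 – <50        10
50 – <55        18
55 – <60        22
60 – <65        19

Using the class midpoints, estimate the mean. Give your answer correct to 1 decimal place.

Midpoints: 37.5, 42.5, 47.5, 52.5, 57.5, 62.5
Σfm = 10×37.5 + 10×42.5 + 10×47.5 + 18×52.5 + 22×57.5 + 19×62.5 = 4672.5
n = Σf = 89
Mean = 4672.5 / 89 = 52.5000

52.5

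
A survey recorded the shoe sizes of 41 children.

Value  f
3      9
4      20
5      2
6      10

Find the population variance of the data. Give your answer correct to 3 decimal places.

Values: 3, 4, 5, 6
n = 41, Σfx = 177, mean = 4.3171
Σfx² = 811
Σf(x − x̄)² = Σfx² − (Σfx)²/n = 811 − 177²/41 = 46.8780
Population variance = 46.8780 / 41 = 1.1434

1.143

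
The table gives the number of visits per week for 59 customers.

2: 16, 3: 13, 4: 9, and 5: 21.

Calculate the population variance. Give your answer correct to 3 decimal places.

1.496

Values: 2, 3, 4, 5
n = 59, Σfx = 212, mean = 3.5932
Σfx² = 850
Σf(x − x̄)² = Σfx² − (Σfx)²/n = 850 − 212²/59 = 88.2373
Population variance = 88.2373 / 59 = 1.4955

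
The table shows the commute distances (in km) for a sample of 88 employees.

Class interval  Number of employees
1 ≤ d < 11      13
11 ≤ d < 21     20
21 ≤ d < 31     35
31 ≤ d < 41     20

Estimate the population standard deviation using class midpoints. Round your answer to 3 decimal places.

9.789

Midpoints: 6, 16, 26, 36
n = 88, Σfm = 2028, mean = 23.0455
Σfm² = 55168
Σf(m − x̄)² = Σfm² − (Σfm)²/n = 55168 − 2028²/88 = 8431.8182
Population variance = 8431.8182 / 88 = 95.8161
Standard deviation = √95.8161 = 9.7886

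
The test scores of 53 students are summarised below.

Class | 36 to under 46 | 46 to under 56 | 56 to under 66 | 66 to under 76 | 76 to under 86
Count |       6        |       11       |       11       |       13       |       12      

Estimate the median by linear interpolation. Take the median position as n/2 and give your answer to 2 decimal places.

Cumulative frequencies: 6, 17, 28, 41, 53
n = 53; position = n/2 = 26.5.
This falls in the class 56 to under 66: L = 56, F = 17, f = 11, h = 10.
Median ≈ 56 + ((26.5 − 17) / 11) × 10 = 64.6364

64.64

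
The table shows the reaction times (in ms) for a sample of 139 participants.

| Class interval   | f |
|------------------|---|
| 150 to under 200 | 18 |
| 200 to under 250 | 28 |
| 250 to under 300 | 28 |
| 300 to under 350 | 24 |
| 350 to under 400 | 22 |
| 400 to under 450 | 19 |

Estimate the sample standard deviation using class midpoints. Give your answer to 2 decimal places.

80.33

Midpoints: 175, 225, 275, 325, 375, 425
n = 139, Σfm = 41275, mean = 296.9424
Σfm² = 13146875
Σf(m − x̄)² = Σfm² − (Σfm)²/n = 13146875 − 41275²/139 = 890575.5396
Sample variance = 890575.5396 / 138 = 6453.4459
Standard deviation = √6453.4459 = 80.3333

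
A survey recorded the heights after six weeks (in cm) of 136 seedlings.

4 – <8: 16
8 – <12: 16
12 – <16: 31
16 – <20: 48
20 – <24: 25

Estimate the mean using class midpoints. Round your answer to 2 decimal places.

Midpoints: 6, 10, 14, 18, 22
Σfm = 16×6 + 16×10 + 31×14 + 48×18 + 25×22 = 2104
n = Σf = 136
Mean = 2104 / 136 = 15.4706

15.47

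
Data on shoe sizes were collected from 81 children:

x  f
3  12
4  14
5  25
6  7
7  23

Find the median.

Cumulative frequencies: 12, 26, 51, 58, 81
n = 81, so the median is the value in position (n+1)/2 = 41.
Position 41 falls at value 5.

5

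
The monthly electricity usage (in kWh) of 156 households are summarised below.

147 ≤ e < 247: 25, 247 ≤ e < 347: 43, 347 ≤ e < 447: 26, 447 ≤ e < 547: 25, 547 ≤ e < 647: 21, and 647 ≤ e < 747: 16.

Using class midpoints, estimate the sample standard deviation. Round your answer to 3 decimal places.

159.211

Midpoints: 197, 297, 397, 497, 597, 697
n = 156, Σfm = 64132, mean = 411.1026
Σfm² = 30293804
Σf(m − x̄)² = Σfm² − (Σfm)²/n = 30293804 − 64132²/156 = 3928974.3590
Sample variance = 3928974.3590 / 155 = 25348.2217
Standard deviation = √25348.2217 = 159.2112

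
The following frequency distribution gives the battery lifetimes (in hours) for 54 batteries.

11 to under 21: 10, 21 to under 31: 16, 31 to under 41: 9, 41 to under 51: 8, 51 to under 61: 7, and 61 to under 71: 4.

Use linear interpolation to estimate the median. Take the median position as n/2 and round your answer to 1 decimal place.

Cumulative frequencies: 10, 26, 35, 43, 50, 54
n = 54; position = n/2 = 27.
This falls in the class 31 to under 41: L = 31, F = 26, f = 9, h = 10.
Median ≈ 31 + ((27 − 26) / 9) × 10 = 32.1111

32.1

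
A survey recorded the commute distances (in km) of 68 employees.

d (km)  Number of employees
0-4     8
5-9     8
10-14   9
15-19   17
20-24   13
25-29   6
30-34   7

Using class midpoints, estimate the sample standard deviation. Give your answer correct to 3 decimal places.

Midpoints: 2, 7, 12, 17, 22, 27, 32
n = 68, Σfm = 1141, mean = 16.7794
Σfm² = 24467
Σf(m − x̄)² = Σfm² − (Σfm)²/n = 24467 − 1141²/68 = 5321.6912
Sample variance = 5321.6912 / 67 = 79.4282
Standard deviation = √79.4282 = 8.9123

8.912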